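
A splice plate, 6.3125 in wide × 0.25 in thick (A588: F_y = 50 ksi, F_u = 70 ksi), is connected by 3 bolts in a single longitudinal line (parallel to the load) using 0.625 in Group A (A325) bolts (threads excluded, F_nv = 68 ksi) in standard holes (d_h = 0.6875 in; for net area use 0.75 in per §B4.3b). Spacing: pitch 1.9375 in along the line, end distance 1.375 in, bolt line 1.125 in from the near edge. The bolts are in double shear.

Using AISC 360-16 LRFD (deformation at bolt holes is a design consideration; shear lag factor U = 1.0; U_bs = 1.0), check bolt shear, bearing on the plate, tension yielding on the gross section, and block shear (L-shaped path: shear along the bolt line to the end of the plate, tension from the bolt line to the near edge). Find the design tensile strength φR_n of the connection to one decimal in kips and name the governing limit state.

36.4 kips (block shear governs)

Bolt shear: A_b = π(0.625)²/4 = 0.3068 in². φR_n = 0.75 × 68 × 0.3068 × 3 × 2 = 93.9 kips.
Bearing (0.25 in plate, F_u = 70 ksi): end bolts L_c = 1.375 − 0.6875/2 = 1.03125, R_n = min(1.2×1.03125×0.25×70, 2.4×0.625×0.25×70) = 21.656 kips/bolt; interior L_c = 1.9375 − 0.6875 = 1.25, R_n = 26.25 kips/bolt. φR_n = 0.75 × (1×21.656 + 2×26.25) = 55.6 kips.
Tension yield (gross): A_g = 6.3125×0.25 = 1.5781 in². φR_n = 0.90 × 50 × 1.5781 = 71.0 kips.
Block shear: shear path 1×[1.375+2×1.9375] = 1×5.25 in, A_gv = 1.3125, A_nv = 1×(5.25 − 2.5×0.75)×0.25 = 0.84375 in²; tension to near edge: (1.125 − 0.5×0.75)×0.25 = 0.1875 in². R_n = min(0.6×70×0.84375, 0.6×50×1.3125) + 1.0×70×0.1875 = min(35.438, 39.375) + 13.125 = 48.563 kips. φR_n = 0.75 × 48.563 = 36.4 kips.
Governing: min(93.9, 55.6, 71.0, 36.4) = 36.4 kips → block shear.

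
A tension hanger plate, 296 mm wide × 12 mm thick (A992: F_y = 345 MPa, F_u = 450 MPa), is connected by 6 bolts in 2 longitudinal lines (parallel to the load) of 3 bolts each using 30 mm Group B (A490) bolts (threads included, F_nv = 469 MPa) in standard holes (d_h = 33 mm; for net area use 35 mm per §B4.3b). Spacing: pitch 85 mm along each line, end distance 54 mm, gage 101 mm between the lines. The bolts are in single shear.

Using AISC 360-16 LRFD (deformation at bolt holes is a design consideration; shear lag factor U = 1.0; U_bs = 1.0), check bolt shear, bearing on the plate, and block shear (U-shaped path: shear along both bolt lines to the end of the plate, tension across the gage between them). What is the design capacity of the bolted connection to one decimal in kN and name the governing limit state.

930.7 kN (block shear governs)

Bolt shear: A_b = π(30)²/4 = 706.86 mm². φR_n = 0.75 × 469 × 706.86 × 6 × 1 = 1491.8 kN.
Bearing (12 mm plate, F_u = 450 MPa): end bolts L_c = 54 − 33/2 = 37.5, R_n = min(1.2×37.5×12×450, 2.4×30×12×450) = 243 kN/bolt; interior L_c = 85 − 33 = 52, R_n = 336.96 kN/bolt. φR_n = 0.75 × (2×243 + 4×336.96) = 1375.4 kN.
Block shear: shear path 2×[54+2×85] = 2×224 mm, A_gv = 5376, A_nv = 2×(224 − 2.5×35)×12 = 3276 mm²; tension across gage: (101 − 1×35)×12 = 792 mm². R_n = min(0.6×450×3276, 0.6×345×5376) + 1.0×450×792 = min(884.52, 1112.8) + 356.4 = 1240.9 kN. φR_n = 0.75 × 1240.9 = 930.7 kN.
Governing: min(1491.8, 1375.4, 930.7) = 930.7 kN → block shear.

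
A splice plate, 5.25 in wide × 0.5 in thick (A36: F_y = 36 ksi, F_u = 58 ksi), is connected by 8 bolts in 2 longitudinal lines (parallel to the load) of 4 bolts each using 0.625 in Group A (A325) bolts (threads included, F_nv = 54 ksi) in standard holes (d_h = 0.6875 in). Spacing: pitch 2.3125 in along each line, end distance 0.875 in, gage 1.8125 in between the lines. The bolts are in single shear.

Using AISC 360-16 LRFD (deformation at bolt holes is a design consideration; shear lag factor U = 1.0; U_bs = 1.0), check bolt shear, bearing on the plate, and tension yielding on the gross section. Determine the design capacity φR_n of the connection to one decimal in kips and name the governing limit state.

85.1 kips (gross-section yield governs)

Bolt shear: A_b = π(0.625)²/4 = 0.3068 in². φR_n = 0.75 × 54 × 0.3068 × 8 × 1 = 99.4 kips.
Bearing (0.5 in plate, F_u = 58 ksi): end bolts L_c = 0.875 − 0.6875/2 = 0.53125, R_n = min(1.2×0.53125×0.5×58, 2.4×0.625×0.5×58) = 18.488 kips/bolt; interior L_c = 2.3125 − 0.6875 = 1.625, R_n = 43.5 kips/bolt. φR_n = 0.75 × (2×18.488 + 6×43.5) = 223.5 kips.
Tension yield (gross): A_g = 5.25×0.5 = 2.625 in². φR_n = 0.90 × 36 × 2.625 = 85.1 kips.
Governing: min(99.4, 223.5, 85.1) = 85.1 kips → gross-section yield.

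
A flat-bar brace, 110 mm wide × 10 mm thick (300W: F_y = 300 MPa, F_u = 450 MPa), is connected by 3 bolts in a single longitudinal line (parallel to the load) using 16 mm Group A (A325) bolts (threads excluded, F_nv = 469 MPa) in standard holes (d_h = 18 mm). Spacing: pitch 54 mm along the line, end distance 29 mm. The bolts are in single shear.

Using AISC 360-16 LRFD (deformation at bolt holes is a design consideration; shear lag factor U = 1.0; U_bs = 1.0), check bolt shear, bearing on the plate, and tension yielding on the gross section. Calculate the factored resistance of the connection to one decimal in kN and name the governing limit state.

212.2 kN (bolt shear governs)

Bolt shear: A_b = π(16)²/4 = 201.06 mm². φR_n = 0.75 × 469 × 201.06 × 3 × 1 = 212.2 kN.
Bearing (10 mm plate, F_u = 450 MPa): end bolts L_c = 29 − 18/2 = 20, R_n = min(1.2×20×10×450, 2.4×16×10×450) = 108 kN/bolt; interior L_c = 54 − 18 = 36, R_n = 172.8 kN/bolt. φR_n = 0.75 × (1×108 + 2×172.8) = 340.2 kN.
Tension yield (gross): A_g = 110×10 = 1100 mm². φR_n = 0.90 × 300 × 1100 = 297.0 kN.
Governing: min(212.2, 340.2, 297.0) = 212.2 kN → bolt shear.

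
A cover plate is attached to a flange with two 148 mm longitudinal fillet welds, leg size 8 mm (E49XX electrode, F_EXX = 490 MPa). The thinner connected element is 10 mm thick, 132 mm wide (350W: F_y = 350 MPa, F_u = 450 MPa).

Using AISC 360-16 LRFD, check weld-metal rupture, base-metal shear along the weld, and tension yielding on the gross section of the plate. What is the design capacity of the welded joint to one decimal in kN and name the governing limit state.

369.2 kN (weld metal governs)

Weld metal: throat = 0.707×8 = 5.656 mm, L = 2×148 = 296 mm. φR_n = 0.75 × 0.6 × 490 × 5.656 × 296 = 369.2 kN.
Base metal shear (10 mm plate): yield φR_n = 1.0×0.6×350×10×296 = 621.6 kN; rupture φR_n = 0.75×0.6×450×10×296 = 599.4 kN; take 599.4 kN (rupture).
Tension yield (gross): A_g = 132×10 = 1320 mm². φR_n = 0.90 × 350 × 1320 = 415.8 kN.
Governing: min(369.2, 599.4, 415.8) = 369.2 kN → weld metal.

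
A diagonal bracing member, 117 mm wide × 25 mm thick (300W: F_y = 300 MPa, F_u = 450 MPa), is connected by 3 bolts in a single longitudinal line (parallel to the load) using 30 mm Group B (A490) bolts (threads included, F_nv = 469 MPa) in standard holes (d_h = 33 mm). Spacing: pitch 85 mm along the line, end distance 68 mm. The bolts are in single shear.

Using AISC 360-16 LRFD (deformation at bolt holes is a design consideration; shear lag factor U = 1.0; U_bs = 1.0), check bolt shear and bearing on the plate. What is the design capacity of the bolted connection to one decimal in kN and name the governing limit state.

745.9 kN (bolt shear governs)

Bolt shear: A_b = π(30)²/4 = 706.86 mm². φR_n = 0.75 × 469 × 706.86 × 3 × 1 = 745.9 kN.
Bearing (25 mm plate, F_u = 450 MPa): end bolts L_c = 68 − 33/2 = 51.5, R_n = min(1.2×51.5×25×450, 2.4×30×25×450) = 695.25 kN/bolt; interior L_c = 85 − 33 = 52, R_n = 702 kN/bolt. φR_n = 0.75 × (1×695.25 + 2×702) = 1574.4 kN.
Governing: min(745.9, 1574.4) = 745.9 kN → bolt shear.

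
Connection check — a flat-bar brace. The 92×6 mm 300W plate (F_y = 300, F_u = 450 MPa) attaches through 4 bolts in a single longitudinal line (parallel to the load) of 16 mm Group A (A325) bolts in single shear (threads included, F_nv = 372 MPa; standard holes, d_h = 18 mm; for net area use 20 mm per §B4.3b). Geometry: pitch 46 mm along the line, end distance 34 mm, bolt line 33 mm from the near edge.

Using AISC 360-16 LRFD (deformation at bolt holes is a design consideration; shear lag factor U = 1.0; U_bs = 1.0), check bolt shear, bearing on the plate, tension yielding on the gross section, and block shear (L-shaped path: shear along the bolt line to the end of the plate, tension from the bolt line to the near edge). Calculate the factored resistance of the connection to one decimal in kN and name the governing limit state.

Bolt shear: A_b = π(16)²/4 = 201.06 mm². φR_n = 0.75 × 372 × 201.06 × 4 × 1 = 224.4 kN.
Bearing (6 mm plate, F_u = 450 MPa): end bolts L_c = 34 − 18/2 = 25, R_n = min(1.2×25×6×450, 2.4×16×6×450) = 81 kN/bolt; interior L_c = 46 − 18 = 28, R_n = 90.72 kN/bolt. φR_n = 0.75 × (1×81 + 3×90.72) = 264.9 kN.
Tension yield (gross): A_g = 92×6 = 552 mm². φR_n = 0.90 × 300 × 552 = 149.0 kN.
Block shear: shear path 1×[34+3×46] = 1×172 mm, A_gv = 1032, A_nv = 1×(172 − 3.5×20)×6 = 612 mm²; tension to near edge: (33 − 0.5×20)×6 = 138 mm². R_n = min(0.6×450×612, 0.6×300×1032) + 1.0×450×138 = min(165.24, 185.76) + 62.1 = 227.34 kN. φR_n = 0.75 × 227.34 = 170.5 kN.
Governing: min(224.4, 264.9, 149.0, 170.5) = 149.0 kN → gross-section yield.

149.0 kN (gross-section yield governs)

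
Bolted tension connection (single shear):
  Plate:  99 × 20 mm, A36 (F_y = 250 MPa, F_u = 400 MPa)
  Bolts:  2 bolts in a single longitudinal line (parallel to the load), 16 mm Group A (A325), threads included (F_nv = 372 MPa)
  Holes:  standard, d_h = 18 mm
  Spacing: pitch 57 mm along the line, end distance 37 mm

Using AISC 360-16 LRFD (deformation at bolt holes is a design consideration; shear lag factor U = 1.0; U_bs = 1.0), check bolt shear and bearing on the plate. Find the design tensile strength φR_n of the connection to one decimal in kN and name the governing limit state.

112.2 kN (bolt shear governs)

Bolt shear: A_b = π(16)²/4 = 201.06 mm². φR_n = 0.75 × 372 × 201.06 × 2 × 1 = 112.2 kN.
Bearing (20 mm plate, F_u = 400 MPa): end bolts L_c = 37 − 18/2 = 28, R_n = min(1.2×28×20×400, 2.4×16×20×400) = 268.8 kN/bolt; interior L_c = 57 − 18 = 39, R_n = 307.2 kN/bolt. φR_n = 0.75 × (1×268.8 + 1×307.2) = 432.0 kN.
Governing: min(112.2, 432.0) = 112.2 kN → bolt shear.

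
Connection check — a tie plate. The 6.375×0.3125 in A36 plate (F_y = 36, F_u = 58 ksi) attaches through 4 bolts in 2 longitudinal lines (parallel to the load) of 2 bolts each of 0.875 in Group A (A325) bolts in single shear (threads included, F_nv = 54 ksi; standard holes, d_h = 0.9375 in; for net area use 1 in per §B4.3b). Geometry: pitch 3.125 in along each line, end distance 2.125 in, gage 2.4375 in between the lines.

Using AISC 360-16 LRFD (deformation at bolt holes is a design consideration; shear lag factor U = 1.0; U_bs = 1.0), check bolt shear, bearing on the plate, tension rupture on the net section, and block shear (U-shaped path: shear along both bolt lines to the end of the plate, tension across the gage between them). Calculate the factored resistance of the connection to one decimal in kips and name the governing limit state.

Bolt shear: A_b = π(0.875)²/4 = 0.60132 in². φR_n = 0.75 × 54 × 0.60132 × 4 × 1 = 97.4 kips.
Bearing (0.3125 in plate, F_u = 58 ksi): end bolts L_c = 2.125 − 0.9375/2 = 1.65625, R_n = min(1.2×1.65625×0.3125×58, 2.4×0.875×0.3125×58) = 36.023 kips/bolt; interior L_c = 3.125 − 0.9375 = 2.1875, R_n = 38.063 kips/bolt. φR_n = 0.75 × (2×36.023 + 2×38.063) = 111.1 kips.
Tension rupture (net): A_n = (6.375 − 2×1)×0.3125 = 1.3672 in² (U = 1.0, A_e = A_n). φR_n = 0.75 × 58 × 1.3672 = 59.5 kips.
Block shear: shear path 2×[2.125+1×3.125] = 2×5.25 in, A_gv = 3.2813, A_nv = 2×(5.25 − 1.5×1)×0.3125 = 2.3438 in²; tension across gage: (2.4375 − 1×1)×0.3125 = 0.44922 in². R_n = min(0.6×58×2.3438, 0.6×36×3.2813) + 1.0×58×0.44922 = min(81.564, 70.876) + 26.055 = 96.931 kips. φR_n = 0.75 × 96.931 = 72.7 kips.
Governing: min(97.4, 111.1, 59.5, 72.7) = 59.5 kips → net-section rupture.

59.5 kips (net-section rupture governs)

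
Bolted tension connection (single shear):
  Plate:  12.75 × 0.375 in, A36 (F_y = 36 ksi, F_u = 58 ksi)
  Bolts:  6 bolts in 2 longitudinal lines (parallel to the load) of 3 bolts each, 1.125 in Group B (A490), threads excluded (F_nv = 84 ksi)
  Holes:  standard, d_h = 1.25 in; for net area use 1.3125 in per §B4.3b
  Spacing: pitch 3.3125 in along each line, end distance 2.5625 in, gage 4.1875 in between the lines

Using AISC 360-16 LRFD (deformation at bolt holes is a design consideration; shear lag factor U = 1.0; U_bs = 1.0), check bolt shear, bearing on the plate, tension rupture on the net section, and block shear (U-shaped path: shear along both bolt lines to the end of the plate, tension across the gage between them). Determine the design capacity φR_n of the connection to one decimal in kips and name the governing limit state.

Bolt shear: A_b = π(1.125)²/4 = 0.99402 in². φR_n = 0.75 × 84 × 0.99402 × 6 × 1 = 375.7 kips.
Bearing (0.375 in plate, F_u = 58 ksi): end bolts L_c = 2.5625 − 1.25/2 = 1.9375, R_n = min(1.2×1.9375×0.375×58, 2.4×1.125×0.375×58) = 50.569 kips/bolt; interior L_c = 3.3125 − 1.25 = 2.0625, R_n = 53.831 kips/bolt. φR_n = 0.75 × (2×50.569 + 4×53.831) = 237.3 kips.
Tension rupture (net): A_n = (12.75 − 2×1.3125)×0.375 = 3.7969 in² (U = 1.0, A_e = A_n). φR_n = 0.75 × 58 × 3.7969 = 165.2 kips.
Block shear: shear path 2×[2.5625+2×3.3125] = 2×9.1875 in, A_gv = 6.8906, A_nv = 2×(9.1875 − 2.5×1.3125)×0.375 = 4.4297 in²; tension across gage: (4.1875 − 1×1.3125)×0.375 = 1.0781 in². R_n = min(0.6×58×4.4297, 0.6×36×6.8906) + 1.0×58×1.0781 = min(154.15, 148.84) + 62.53 = 211.37 kips. φR_n = 0.75 × 211.37 = 158.5 kips.
Governing: min(375.7, 237.3, 165.2, 158.5) = 158.5 kips → block shear.

158.5 kips (block shear governs)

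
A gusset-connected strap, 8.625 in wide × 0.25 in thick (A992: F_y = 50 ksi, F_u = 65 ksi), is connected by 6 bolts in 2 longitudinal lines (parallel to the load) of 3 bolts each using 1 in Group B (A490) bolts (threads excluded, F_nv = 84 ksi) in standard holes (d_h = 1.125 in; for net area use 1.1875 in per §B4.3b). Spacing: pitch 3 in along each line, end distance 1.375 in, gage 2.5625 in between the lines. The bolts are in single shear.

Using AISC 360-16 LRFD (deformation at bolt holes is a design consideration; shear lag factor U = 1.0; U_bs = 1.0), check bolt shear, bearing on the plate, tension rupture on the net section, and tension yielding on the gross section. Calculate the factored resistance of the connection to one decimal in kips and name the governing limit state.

Bolt shear: A_b = π(1)²/4 = 0.7854 in². φR_n = 0.75 × 84 × 0.7854 × 6 × 1 = 296.9 kips.
Bearing (0.25 in plate, F_u = 65 ksi): end bolts L_c = 1.375 − 1.125/2 = 0.8125, R_n = min(1.2×0.8125×0.25×65, 2.4×1×0.25×65) = 15.844 kips/bolt; interior L_c = 3 − 1.125 = 1.875, R_n = 36.563 kips/bolt. φR_n = 0.75 × (2×15.844 + 4×36.563) = 133.5 kips.
Tension rupture (net): A_n = (8.625 − 2×1.1875)×0.25 = 1.5625 in² (U = 1.0, A_e = A_n). φR_n = 0.75 × 65 × 1.5625 = 76.2 kips.
Tension yield (gross): A_g = 8.625×0.25 = 2.1563 in². φR_n = 0.90 × 50 × 2.1563 = 97.0 kips.
Governing: min(296.9, 133.5, 76.2, 97.0) = 76.2 kips → net-section rupture.

76.2 kips (net-section rupture governs)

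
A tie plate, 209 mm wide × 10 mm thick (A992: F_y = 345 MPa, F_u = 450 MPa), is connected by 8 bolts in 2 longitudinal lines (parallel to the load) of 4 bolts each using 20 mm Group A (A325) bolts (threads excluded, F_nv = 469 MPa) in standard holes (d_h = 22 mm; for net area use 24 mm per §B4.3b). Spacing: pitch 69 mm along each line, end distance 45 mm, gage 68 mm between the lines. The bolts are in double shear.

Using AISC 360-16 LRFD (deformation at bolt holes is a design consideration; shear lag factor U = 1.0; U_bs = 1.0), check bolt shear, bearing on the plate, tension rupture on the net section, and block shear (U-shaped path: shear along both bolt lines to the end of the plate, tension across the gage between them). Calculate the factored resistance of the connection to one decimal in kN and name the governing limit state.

543.4 kN (net-section rupture governs)

Bolt shear: A_b = π(20)²/4 = 314.16 mm². φR_n = 0.75 × 469 × 314.16 × 8 × 2 = 1768.1 kN.
Bearing (10 mm plate, F_u = 450 MPa): end bolts L_c = 45 − 22/2 = 34, R_n = min(1.2×34×10×450, 2.4×20×10×450) = 183.6 kN/bolt; interior L_c = 69 − 22 = 47, R_n = 216 kN/bolt. φR_n = 0.75 × (2×183.6 + 6×216) = 1247.4 kN.
Tension rupture (net): A_n = (209 − 2×24)×10 = 1610 mm² (U = 1.0, A_e = A_n). φR_n = 0.75 × 450 × 1610 = 543.4 kN.
Block shear: shear path 2×[45+3×69] = 2×252 mm, A_gv = 5040, A_nv = 2×(252 − 3.5×24)×10 = 3360 mm²; tension across gage: (68 − 1×24)×10 = 440 mm². R_n = min(0.6×450×3360, 0.6×345×5040) + 1.0×450×440 = min(907.2, 1043.3) + 198 = 1105.2 kN. φR_n = 0.75 × 1105.2 = 828.9 kN.
Governing: min(1768.1, 1247.4, 543.4, 828.9) = 543.4 kN → net-section rupture.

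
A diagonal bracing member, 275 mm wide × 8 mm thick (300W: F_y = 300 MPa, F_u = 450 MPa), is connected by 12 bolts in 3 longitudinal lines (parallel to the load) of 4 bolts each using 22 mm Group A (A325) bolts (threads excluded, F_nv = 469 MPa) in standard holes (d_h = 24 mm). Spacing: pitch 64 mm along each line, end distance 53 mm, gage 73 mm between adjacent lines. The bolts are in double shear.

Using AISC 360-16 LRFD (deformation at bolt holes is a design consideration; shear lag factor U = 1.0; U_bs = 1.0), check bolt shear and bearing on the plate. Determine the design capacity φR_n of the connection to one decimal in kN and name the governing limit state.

Bolt shear: A_b = π(22)²/4 = 380.13 mm². φR_n = 0.75 × 469 × 380.13 × 12 × 2 = 3209.1 kN.
Bearing (8 mm plate, F_u = 450 MPa): end bolts L_c = 53 − 24/2 = 41, R_n = min(1.2×41×8×450, 2.4×22×8×450) = 177.12 kN/bolt; interior L_c = 64 − 24 = 40, R_n = 172.8 kN/bolt. φR_n = 0.75 × (3×177.12 + 9×172.8) = 1564.9 kN.
Governing: min(3209.1, 1564.9) = 1564.9 kN → bearing.

1564.9 kN (bearing governs)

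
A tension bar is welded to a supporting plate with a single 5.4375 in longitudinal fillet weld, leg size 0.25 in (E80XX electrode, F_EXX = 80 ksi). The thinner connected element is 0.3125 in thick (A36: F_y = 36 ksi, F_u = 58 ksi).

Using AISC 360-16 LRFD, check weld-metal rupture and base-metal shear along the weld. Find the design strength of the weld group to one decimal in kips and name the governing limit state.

34.6 kips (weld metal governs)

Weld metal: throat = 0.707×0.25 = 0.17675 in, L = 5.4375 in. φR_n = 0.75 × 0.6 × 80 × 0.17675 × 5.4375 = 34.6 kips.
Base metal shear (0.3125 in plate): yield φR_n = 1.0×0.6×36×0.3125×5.4375 = 36.7 kips; rupture φR_n = 0.75×0.6×58×0.3125×5.4375 = 44.3 kips; take 36.7 kips (yield).
Governing: min(34.6, 36.7) = 34.6 kips → weld metal.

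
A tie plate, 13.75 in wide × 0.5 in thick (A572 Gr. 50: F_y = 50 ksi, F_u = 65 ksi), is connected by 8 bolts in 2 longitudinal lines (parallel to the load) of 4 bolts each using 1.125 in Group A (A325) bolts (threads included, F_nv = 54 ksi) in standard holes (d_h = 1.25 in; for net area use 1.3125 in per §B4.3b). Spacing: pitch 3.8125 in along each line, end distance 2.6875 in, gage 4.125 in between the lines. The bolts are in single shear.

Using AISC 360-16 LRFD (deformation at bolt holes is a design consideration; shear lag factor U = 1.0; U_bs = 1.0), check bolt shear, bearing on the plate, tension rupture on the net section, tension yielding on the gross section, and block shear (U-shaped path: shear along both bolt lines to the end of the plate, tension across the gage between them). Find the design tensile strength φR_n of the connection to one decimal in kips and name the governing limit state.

271.2 kips (net-section rupture governs)

Bolt shear: A_b = π(1.125)²/4 = 0.99402 in². φR_n = 0.75 × 54 × 0.99402 × 8 × 1 = 322.1 kips.
Bearing (0.5 in plate, F_u = 65 ksi): end bolts L_c = 2.6875 − 1.25/2 = 2.0625, R_n = min(1.2×2.0625×0.5×65, 2.4×1.125×0.5×65) = 80.438 kips/bolt; interior L_c = 3.8125 − 1.25 = 2.5625, R_n = 87.75 kips/bolt. φR_n = 0.75 × (2×80.438 + 6×87.75) = 515.5 kips.
Tension rupture (net): A_n = (13.75 − 2×1.3125)×0.5 = 5.5625 in² (U = 1.0, A_e = A_n). φR_n = 0.75 × 65 × 5.5625 = 271.2 kips.
Tension yield (gross): A_g = 13.75×0.5 = 6.875 in². φR_n = 0.90 × 50 × 6.875 = 309.4 kips.
Block shear: shear path 2×[2.6875+3×3.8125] = 2×14.125 in, A_gv = 14.125, A_nv = 2×(14.125 − 3.5×1.3125)×0.5 = 9.5313 in²; tension across gage: (4.125 − 1×1.3125)×0.5 = 1.4063 in². R_n = min(0.6×65×9.5313, 0.6×50×14.125) + 1.0×65×1.4063 = min(371.72, 423.75) + 91.41 = 463.13 kips. φR_n = 0.75 × 463.13 = 347.3 kips.
Governing: min(322.1, 515.5, 271.2, 309.4, 347.3) = 271.2 kips → net-section rupture.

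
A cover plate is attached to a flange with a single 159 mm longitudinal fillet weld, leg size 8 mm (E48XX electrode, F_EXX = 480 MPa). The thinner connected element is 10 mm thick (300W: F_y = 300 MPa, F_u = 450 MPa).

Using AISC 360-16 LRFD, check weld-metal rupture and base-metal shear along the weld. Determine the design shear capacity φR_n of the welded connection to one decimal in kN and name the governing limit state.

Weld metal: throat = 0.707×8 = 5.656 mm, L = 159 mm. φR_n = 0.75 × 0.6 × 480 × 5.656 × 159 = 194.2 kN.
Base metal shear (10 mm plate): yield φR_n = 1.0×0.6×300×10×159 = 286.2 kN; rupture φR_n = 0.75×0.6×450×10×159 = 322.0 kN; take 286.2 kN (yield).
Governing: min(194.2, 286.2) = 194.2 kN → weld metal.

194.2 kN (weld metal governs)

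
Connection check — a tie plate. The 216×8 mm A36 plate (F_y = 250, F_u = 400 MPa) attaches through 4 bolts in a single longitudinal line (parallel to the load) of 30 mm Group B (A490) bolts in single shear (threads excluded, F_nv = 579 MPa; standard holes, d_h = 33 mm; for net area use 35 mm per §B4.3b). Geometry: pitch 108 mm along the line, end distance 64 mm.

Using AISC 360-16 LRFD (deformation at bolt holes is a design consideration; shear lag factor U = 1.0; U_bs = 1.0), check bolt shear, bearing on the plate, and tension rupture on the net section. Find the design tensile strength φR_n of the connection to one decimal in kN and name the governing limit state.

434.4 kN (net-section rupture governs)

Bolt shear: A_b = π(30)²/4 = 706.86 mm². φR_n = 0.75 × 579 × 706.86 × 4 × 1 = 1227.8 kN.
Bearing (8 mm plate, F_u = 400 MPa): end bolts L_c = 64 − 33/2 = 47.5, R_n = min(1.2×47.5×8×400, 2.4×30×8×400) = 182.4 kN/bolt; interior L_c = 108 − 33 = 75, R_n = 230.4 kN/bolt. φR_n = 0.75 × (1×182.4 + 3×230.4) = 655.2 kN.
Tension rupture (net): A_n = (216 − 1×35)×8 = 1448 mm² (U = 1.0, A_e = A_n). φR_n = 0.75 × 400 × 1448 = 434.4 kN.
Governing: min(1227.8, 655.2, 434.4) = 434.4 kN → net-section rupture.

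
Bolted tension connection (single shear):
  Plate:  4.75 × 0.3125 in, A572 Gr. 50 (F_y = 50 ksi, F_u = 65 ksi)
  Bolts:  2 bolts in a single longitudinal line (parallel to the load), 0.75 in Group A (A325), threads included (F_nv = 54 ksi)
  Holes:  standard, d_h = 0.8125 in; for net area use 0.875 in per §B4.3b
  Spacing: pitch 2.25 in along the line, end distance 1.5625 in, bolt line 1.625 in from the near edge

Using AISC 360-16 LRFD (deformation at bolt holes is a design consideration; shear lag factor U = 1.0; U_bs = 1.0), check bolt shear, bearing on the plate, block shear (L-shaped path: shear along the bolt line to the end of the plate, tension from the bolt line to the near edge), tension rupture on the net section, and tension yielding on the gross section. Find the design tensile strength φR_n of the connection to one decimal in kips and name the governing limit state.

Bolt shear: A_b = π(0.75)²/4 = 0.44179 in². φR_n = 0.75 × 54 × 0.44179 × 2 × 1 = 35.8 kips.
Bearing (0.3125 in plate, F_u = 65 ksi): end bolts L_c = 1.5625 − 0.8125/2 = 1.15625, R_n = min(1.2×1.15625×0.3125×65, 2.4×0.75×0.3125×65) = 28.184 kips/bolt; interior L_c = 2.25 − 0.8125 = 1.4375, R_n = 35.039 kips/bolt. φR_n = 0.75 × (1×28.184 + 1×35.039) = 47.4 kips.
Block shear: shear path 1×[1.5625+1×2.25] = 1×3.8125 in, A_gv = 1.1914, A_nv = 1×(3.8125 − 1.5×0.875)×0.3125 = 0.78125 in²; tension to near edge: (1.625 − 0.5×0.875)×0.3125 = 0.37109 in². R_n = min(0.6×65×0.78125, 0.6×50×1.1914) + 1.0×65×0.37109 = min(30.469, 35.742) + 24.121 = 54.59 kips. φR_n = 0.75 × 54.59 = 40.9 kips.
Tension rupture (net): A_n = (4.75 − 1×0.875)×0.3125 = 1.2109 in² (U = 1.0, A_e = A_n). φR_n = 0.75 × 65 × 1.2109 = 59.0 kips.
Tension yield (gross): A_g = 4.75×0.3125 = 1.4844 in². φR_n = 0.90 × 50 × 1.4844 = 66.8 kips.
Governing: min(35.8, 47.4, 40.9, 59.0, 66.8) = 35.8 kips → bolt shear.

35.8 kips (bolt shear governs)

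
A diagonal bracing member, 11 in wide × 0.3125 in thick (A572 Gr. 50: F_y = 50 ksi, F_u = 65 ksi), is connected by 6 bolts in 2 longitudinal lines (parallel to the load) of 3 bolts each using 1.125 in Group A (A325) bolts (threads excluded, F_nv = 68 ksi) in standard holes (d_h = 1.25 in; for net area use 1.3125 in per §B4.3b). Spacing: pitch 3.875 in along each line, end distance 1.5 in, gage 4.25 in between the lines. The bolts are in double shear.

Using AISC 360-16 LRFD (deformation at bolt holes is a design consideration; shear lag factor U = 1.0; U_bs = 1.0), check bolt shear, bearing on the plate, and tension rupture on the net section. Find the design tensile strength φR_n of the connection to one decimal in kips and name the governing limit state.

Bolt shear: A_b = π(1.125)²/4 = 0.99402 in². φR_n = 0.75 × 68 × 0.99402 × 6 × 2 = 608.3 kips.
Bearing (0.3125 in plate, F_u = 65 ksi): end bolts L_c = 1.5 − 1.25/2 = 0.875, R_n = min(1.2×0.875×0.3125×65, 2.4×1.125×0.3125×65) = 21.328 kips/bolt; interior L_c = 3.875 − 1.25 = 2.625, R_n = 54.844 kips/bolt. φR_n = 0.75 × (2×21.328 + 4×54.844) = 196.5 kips.
Tension rupture (net): A_n = (11 − 2×1.3125)×0.3125 = 2.6172 in² (U = 1.0, A_e = A_n). φR_n = 0.75 × 65 × 2.6172 = 127.6 kips.
Governing: min(608.3, 196.5, 127.6) = 127.6 kips → net-section rupture.

127.6 kips (net-section rupture governs)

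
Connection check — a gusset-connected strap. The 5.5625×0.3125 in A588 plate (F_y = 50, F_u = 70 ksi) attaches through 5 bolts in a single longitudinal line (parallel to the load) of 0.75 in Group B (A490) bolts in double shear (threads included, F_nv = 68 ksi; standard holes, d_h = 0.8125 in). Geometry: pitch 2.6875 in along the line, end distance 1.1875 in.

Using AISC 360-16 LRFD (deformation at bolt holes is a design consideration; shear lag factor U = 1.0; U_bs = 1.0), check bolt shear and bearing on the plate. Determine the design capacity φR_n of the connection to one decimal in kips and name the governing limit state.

133.5 kips (bearing governs)

Bolt shear: A_b = π(0.75)²/4 = 0.44179 in². φR_n = 0.75 × 68 × 0.44179 × 5 × 2 = 225.3 kips.
Bearing (0.3125 in plate, F_u = 70 ksi): end bolts L_c = 1.1875 − 0.8125/2 = 0.78125, R_n = min(1.2×0.78125×0.3125×70, 2.4×0.75×0.3125×70) = 20.508 kips/bolt; interior L_c = 2.6875 − 0.8125 = 1.875, R_n = 39.375 kips/bolt. φR_n = 0.75 × (1×20.508 + 4×39.375) = 133.5 kips.
Governing: min(225.3, 133.5) = 133.5 kips → bearing.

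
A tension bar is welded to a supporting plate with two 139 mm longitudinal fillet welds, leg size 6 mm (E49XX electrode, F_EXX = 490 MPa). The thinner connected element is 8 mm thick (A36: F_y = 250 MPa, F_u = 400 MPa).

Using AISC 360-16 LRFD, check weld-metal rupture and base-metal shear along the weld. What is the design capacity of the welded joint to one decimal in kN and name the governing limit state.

Weld metal: throat = 0.707×6 = 4.242 mm, L = 2×139 = 278 mm. φR_n = 0.75 × 0.6 × 490 × 4.242 × 278 = 260.0 kN.
Base metal shear (8 mm plate): yield φR_n = 1.0×0.6×250×8×278 = 333.6 kN; rupture φR_n = 0.75×0.6×400×8×278 = 400.3 kN; take 333.6 kN (yield).
Governing: min(260.0, 333.6) = 260.0 kN → weld metal.

260.0 kN (weld metal governs)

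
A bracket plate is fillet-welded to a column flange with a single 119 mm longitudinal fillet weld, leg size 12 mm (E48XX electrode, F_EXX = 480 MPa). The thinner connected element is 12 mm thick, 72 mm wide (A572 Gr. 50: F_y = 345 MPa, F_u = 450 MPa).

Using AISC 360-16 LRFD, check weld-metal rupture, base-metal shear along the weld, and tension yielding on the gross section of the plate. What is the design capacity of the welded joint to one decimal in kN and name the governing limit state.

Weld metal: throat = 0.707×12 = 8.484 mm, L = 119 mm. φR_n = 0.75 × 0.6 × 480 × 8.484 × 119 = 218.1 kN.
Base metal shear (12 mm plate): yield φR_n = 1.0×0.6×345×12×119 = 295.6 kN; rupture φR_n = 0.75×0.6×450×12×119 = 289.2 kN; take 289.2 kN (rupture).
Tension yield (gross): A_g = 72×12 = 864 mm². φR_n = 0.90 × 345 × 864 = 268.3 kN.
Governing: min(218.1, 289.2, 268.3) = 218.1 kN → weld metal.

218.1 kN (weld metal governs)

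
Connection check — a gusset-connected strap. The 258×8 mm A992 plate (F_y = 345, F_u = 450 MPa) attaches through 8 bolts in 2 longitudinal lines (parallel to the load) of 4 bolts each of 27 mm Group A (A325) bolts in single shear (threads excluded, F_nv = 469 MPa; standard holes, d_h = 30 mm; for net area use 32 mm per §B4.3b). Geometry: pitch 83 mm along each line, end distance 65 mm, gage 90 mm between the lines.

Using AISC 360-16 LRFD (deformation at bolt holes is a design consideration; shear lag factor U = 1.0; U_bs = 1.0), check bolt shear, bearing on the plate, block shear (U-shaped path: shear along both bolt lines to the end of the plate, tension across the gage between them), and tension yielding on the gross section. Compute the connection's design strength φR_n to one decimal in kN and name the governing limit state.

640.9 kN (gross-section yield governs)

Bolt shear: A_b = π(27)²/4 = 572.56 mm². φR_n = 0.75 × 469 × 572.56 × 8 × 1 = 1611.2 kN.
Bearing (8 mm plate, F_u = 450 MPa): end bolts L_c = 65 − 30/2 = 50, R_n = min(1.2×50×8×450, 2.4×27×8×450) = 216 kN/bolt; interior L_c = 83 − 30 = 53, R_n = 228.96 kN/bolt. φR_n = 0.75 × (2×216 + 6×228.96) = 1354.3 kN.
Block shear: shear path 2×[65+3×83] = 2×314 mm, A_gv = 5024, A_nv = 2×(314 − 3.5×32)×8 = 3232 mm²; tension across gage: (90 − 1×32)×8 = 464 mm². R_n = min(0.6×450×3232, 0.6×345×5024) + 1.0×450×464 = min(872.64, 1040) + 208.8 = 1081.4 kN. φR_n = 0.75 × 1081.4 = 811.1 kN.
Tension yield (gross): A_g = 258×8 = 2064 mm². φR_n = 0.90 × 345 × 2064 = 640.9 kN.
Governing: min(1611.2, 1354.3, 811.1, 640.9) = 640.9 kN → gross-section yield.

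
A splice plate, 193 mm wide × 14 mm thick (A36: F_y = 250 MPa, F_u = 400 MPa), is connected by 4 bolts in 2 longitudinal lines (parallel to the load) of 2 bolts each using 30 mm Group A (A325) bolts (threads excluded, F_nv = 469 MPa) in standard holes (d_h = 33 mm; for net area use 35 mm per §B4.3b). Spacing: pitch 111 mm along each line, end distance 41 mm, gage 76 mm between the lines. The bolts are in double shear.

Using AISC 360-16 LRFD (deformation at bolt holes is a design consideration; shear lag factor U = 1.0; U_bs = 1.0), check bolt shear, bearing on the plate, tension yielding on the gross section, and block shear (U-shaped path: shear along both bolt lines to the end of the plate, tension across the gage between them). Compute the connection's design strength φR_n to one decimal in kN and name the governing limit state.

Bolt shear: A_b = π(30)²/4 = 706.86 mm². φR_n = 0.75 × 469 × 706.86 × 4 × 2 = 1989.1 kN.
Bearing (14 mm plate, F_u = 400 MPa): end bolts L_c = 41 − 33/2 = 24.5, R_n = min(1.2×24.5×14×400, 2.4×30×14×400) = 164.64 kN/bolt; interior L_c = 111 − 33 = 78, R_n = 403.2 kN/bolt. φR_n = 0.75 × (2×164.64 + 2×403.2) = 851.8 kN.
Tension yield (gross): A_g = 193×14 = 2702 mm². φR_n = 0.90 × 250 × 2702 = 608.0 kN.
Block shear: shear path 2×[41+1×111] = 2×152 mm, A_gv = 4256, A_nv = 2×(152 − 1.5×35)×14 = 2786 mm²; tension across gage: (76 − 1×35)×14 = 574 mm². R_n = min(0.6×400×2786, 0.6×250×4256) + 1.0×400×574 = min(668.64, 638.4) + 229.6 = 868 kN. φR_n = 0.75 × 868 = 651.0 kN.
Governing: min(1989.1, 851.8, 608.0, 651.0) = 608.0 kN → gross-section yield.

608.0 kN (gross-section yield governs)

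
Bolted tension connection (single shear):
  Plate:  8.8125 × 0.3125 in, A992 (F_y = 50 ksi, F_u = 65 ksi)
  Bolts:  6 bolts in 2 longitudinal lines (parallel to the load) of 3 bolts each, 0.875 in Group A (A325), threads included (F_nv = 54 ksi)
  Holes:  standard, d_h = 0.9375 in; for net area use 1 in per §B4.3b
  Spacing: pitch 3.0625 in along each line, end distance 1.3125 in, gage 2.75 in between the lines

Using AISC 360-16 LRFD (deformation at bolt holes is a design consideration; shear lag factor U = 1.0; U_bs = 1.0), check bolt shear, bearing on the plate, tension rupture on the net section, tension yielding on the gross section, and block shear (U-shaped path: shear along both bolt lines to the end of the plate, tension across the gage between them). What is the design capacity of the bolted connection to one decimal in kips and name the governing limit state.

Bolt shear: A_b = π(0.875)²/4 = 0.60132 in². φR_n = 0.75 × 54 × 0.60132 × 6 × 1 = 146.1 kips.
Bearing (0.3125 in plate, F_u = 65 ksi): end bolts L_c = 1.3125 − 0.9375/2 = 0.84375, R_n = min(1.2×0.84375×0.3125×65, 2.4×0.875×0.3125×65) = 20.566 kips/bolt; interior L_c = 3.0625 − 0.9375 = 2.125, R_n = 42.656 kips/bolt. φR_n = 0.75 × (2×20.566 + 4×42.656) = 158.8 kips.
Tension rupture (net): A_n = (8.8125 − 2×1)×0.3125 = 2.1289 in² (U = 1.0, A_e = A_n). φR_n = 0.75 × 65 × 2.1289 = 103.8 kips.
Tension yield (gross): A_g = 8.8125×0.3125 = 2.7539 in². φR_n = 0.90 × 50 × 2.7539 = 123.9 kips.
Block shear: shear path 2×[1.3125+2×3.0625] = 2×7.4375 in, A_gv = 4.6484, A_nv = 2×(7.4375 − 2.5×1)×0.3125 = 3.0859 in²; tension across gage: (2.75 − 1×1)×0.3125 = 0.54688 in². R_n = min(0.6×65×3.0859, 0.6×50×4.6484) + 1.0×65×0.54688 = min(120.35, 139.45) + 35.547 = 155.9 kips. φR_n = 0.75 × 155.9 = 116.9 kips.
Governing: min(146.1, 158.8, 103.8, 123.9, 116.9) = 103.8 kips → net-section rupture.

103.8 kips (net-section rupture governs)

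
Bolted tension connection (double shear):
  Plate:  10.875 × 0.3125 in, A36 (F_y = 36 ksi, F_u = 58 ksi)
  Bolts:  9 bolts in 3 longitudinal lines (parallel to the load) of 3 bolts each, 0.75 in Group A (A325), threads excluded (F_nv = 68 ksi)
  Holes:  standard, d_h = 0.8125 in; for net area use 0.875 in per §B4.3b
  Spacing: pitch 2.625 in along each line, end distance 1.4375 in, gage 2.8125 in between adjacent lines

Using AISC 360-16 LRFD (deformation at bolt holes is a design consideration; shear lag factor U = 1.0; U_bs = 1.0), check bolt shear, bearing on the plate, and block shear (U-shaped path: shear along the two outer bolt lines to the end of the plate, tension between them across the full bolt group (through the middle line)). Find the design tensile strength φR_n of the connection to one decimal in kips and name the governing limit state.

120.4 kips (block shear governs)

Bolt shear: A_b = π(0.75)²/4 = 0.44179 in². φR_n = 0.75 × 68 × 0.44179 × 9 × 2 = 405.6 kips.
Bearing (0.3125 in plate, F_u = 58 ksi): end bolts L_c = 1.4375 − 0.8125/2 = 1.03125, R_n = min(1.2×1.03125×0.3125×58, 2.4×0.75×0.3125×58) = 22.43 kips/bolt; interior L_c = 2.625 − 0.8125 = 1.8125, R_n = 32.625 kips/bolt. φR_n = 0.75 × (3×22.43 + 6×32.625) = 197.3 kips.
Block shear: shear path 2×[1.4375+2×2.625] = 2×6.6875 in, A_gv = 4.1797, A_nv = 2×(6.6875 − 2.5×0.875)×0.3125 = 2.8125 in²; tension across gage: (5.625 − 2×0.875)×0.3125 = 1.2109 in². R_n = min(0.6×58×2.8125, 0.6×36×4.1797) + 1.0×58×1.2109 = min(97.875, 90.282) + 70.232 = 160.51 kips. φR_n = 0.75 × 160.51 = 120.4 kips.
Governing: min(405.6, 197.3, 120.4) = 120.4 kips → block shear.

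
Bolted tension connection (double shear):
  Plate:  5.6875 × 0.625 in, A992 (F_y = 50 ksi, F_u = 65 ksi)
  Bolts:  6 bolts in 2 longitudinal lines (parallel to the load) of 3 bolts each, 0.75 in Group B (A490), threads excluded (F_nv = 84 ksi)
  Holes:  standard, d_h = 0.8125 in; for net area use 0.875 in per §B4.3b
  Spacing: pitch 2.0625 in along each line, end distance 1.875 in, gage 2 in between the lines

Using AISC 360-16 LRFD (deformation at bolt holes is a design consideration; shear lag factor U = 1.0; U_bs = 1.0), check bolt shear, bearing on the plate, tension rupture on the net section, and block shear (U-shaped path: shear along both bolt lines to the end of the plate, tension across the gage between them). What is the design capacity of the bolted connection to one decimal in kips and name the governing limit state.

120.0 kips (net-section rupture governs)

Bolt shear: A_b = π(0.75)²/4 = 0.44179 in². φR_n = 0.75 × 84 × 0.44179 × 6 × 2 = 334.0 kips.
Bearing (0.625 in plate, F_u = 65 ksi): end bolts L_c = 1.875 − 0.8125/2 = 1.46875, R_n = min(1.2×1.46875×0.625×65, 2.4×0.75×0.625×65) = 71.602 kips/bolt; interior L_c = 2.0625 − 0.8125 = 1.25, R_n = 60.938 kips/bolt. φR_n = 0.75 × (2×71.602 + 4×60.938) = 290.2 kips.
Tension rupture (net): A_n = (5.6875 − 2×0.875)×0.625 = 2.4609 in² (U = 1.0, A_e = A_n). φR_n = 0.75 × 65 × 2.4609 = 120.0 kips.
Block shear: shear path 2×[1.875+2×2.0625] = 2×6 in, A_gv = 7.5, A_nv = 2×(6 − 2.5×0.875)×0.625 = 4.7656 in²; tension across gage: (2 − 1×0.875)×0.625 = 0.70313 in². R_n = min(0.6×65×4.7656, 0.6×50×7.5) + 1.0×65×0.70313 = min(185.86, 225) + 45.703 = 231.56 kips. φR_n = 0.75 × 231.56 = 173.7 kips.
Governing: min(334.0, 290.2, 120.0, 173.7) = 120.0 kips → net-section rupture.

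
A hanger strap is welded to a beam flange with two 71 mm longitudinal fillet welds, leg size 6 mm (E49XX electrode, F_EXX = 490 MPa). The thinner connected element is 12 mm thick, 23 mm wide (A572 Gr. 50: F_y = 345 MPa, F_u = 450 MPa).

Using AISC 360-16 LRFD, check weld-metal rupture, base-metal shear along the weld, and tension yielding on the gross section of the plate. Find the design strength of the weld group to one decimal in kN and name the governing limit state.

85.7 kN (gross-section yield governs)

Weld metal: throat = 0.707×6 = 4.242 mm, L = 2×71 = 142 mm. φR_n = 0.75 × 0.6 × 490 × 4.242 × 142 = 132.8 kN.
Base metal shear (12 mm plate): yield φR_n = 1.0×0.6×345×12×142 = 352.7 kN; rupture φR_n = 0.75×0.6×450×12×142 = 345.1 kN; take 345.1 kN (rupture).
Tension yield (gross): A_g = 23×12 = 276 mm². φR_n = 0.90 × 345 × 276 = 85.7 kN.
Governing: min(132.8, 345.1, 85.7) = 85.7 kN → gross-section yield.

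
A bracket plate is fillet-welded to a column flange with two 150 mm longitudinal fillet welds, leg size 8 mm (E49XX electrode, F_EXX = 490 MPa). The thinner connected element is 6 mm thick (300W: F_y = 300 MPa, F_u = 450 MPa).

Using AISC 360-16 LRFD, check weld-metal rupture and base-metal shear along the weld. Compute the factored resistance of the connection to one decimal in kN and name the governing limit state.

Weld metal: throat = 0.707×8 = 5.656 mm, L = 2×150 = 300 mm. φR_n = 0.75 × 0.6 × 490 × 5.656 × 300 = 374.1 kN.
Base metal shear (6 mm plate): yield φR_n = 1.0×0.6×300×6×300 = 324.0 kN; rupture φR_n = 0.75×0.6×450×6×300 = 364.5 kN; take 324.0 kN (yield).
Governing: min(374.1, 324.0) = 324.0 kN → base-metal shear.

324.0 kN (base-metal shear governs)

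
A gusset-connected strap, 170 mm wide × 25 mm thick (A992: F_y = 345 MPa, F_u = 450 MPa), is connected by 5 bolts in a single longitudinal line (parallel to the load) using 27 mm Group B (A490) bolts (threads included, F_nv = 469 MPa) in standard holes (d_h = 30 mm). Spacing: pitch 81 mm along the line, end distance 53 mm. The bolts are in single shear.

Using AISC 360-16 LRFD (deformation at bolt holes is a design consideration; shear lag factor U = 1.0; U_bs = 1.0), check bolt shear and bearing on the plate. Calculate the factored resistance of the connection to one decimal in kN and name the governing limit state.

1007.0 kN (bolt shear governs)

Bolt shear: A_b = π(27)²/4 = 572.56 mm². φR_n = 0.75 × 469 × 572.56 × 5 × 1 = 1007.0 kN.
Bearing (25 mm plate, F_u = 450 MPa): end bolts L_c = 53 − 30/2 = 38, R_n = min(1.2×38×25×450, 2.4×27×25×450) = 513 kN/bolt; interior L_c = 81 − 30 = 51, R_n = 688.5 kN/bolt. φR_n = 0.75 × (1×513 + 4×688.5) = 2450.3 kN.
Governing: min(1007.0, 2450.3) = 1007.0 kN → bolt shear.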